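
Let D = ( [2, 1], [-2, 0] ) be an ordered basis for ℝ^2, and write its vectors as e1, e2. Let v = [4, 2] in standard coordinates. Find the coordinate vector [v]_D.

We seek scalars with c_1 e1 + c_2 e2 = v; equivalently solve M c = v where the columns of M are e1, e2.
System: 2c_1 - 2c_2 = 4, c_1 + 0c_2 = 2; solving gives c_1 = 2, c_2 = 0.
Check: 2e1 + 0·e2 = [4, 2].

[2, 0]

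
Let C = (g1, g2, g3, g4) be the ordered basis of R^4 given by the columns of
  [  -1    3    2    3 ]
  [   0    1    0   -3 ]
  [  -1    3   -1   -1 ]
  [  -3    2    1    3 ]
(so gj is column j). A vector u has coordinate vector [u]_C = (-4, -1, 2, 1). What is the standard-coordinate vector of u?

(8, -4, -2, 15)

u = M [u]_C, where M has columns g1, ..., g4.
Carrying out the matrix-vector product, u = (8, -4, -2, 15).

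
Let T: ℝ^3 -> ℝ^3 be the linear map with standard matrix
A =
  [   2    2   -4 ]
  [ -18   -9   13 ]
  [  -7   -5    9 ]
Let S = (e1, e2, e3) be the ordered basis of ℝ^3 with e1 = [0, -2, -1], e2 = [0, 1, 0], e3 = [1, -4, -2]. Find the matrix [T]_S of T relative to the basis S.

Let P have columns e1, ..., e3. Then [T]_S = P^(-1) A P.
Here det P = 1, so P^(-1) is integer; computing A P first and then P^(-1)(A P) gives [[-1, 1, 1], [3, 1, 2], [0, 2, 2]].

[[-1, 1, 1], [3, 1, 2], [0, 2, 2]]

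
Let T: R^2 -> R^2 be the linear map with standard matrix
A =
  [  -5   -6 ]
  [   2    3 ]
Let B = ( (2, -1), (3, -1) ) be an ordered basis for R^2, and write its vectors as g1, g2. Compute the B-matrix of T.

[[1, 0], [-2, -3]]

The j-th column of [T]_B is [T(gj)]_B.
T(g1) = A g1 = (-4, 1) = g1 - 2g2, so column 1 is (1, -2).
Repeating for g2 and assembling the columns gives [[1, 0], [-2, -3]].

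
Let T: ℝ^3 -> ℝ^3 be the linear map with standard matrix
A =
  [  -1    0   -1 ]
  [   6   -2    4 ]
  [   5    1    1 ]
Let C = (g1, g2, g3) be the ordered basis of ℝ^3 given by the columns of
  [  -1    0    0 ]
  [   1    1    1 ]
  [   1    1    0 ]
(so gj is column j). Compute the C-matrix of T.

Let P have columns g1, ..., g3. Then [T]_C = P^(-1) A P.
Here det P = 1, so P^(-1) is integer; computing A P first and then P^(-1)(A P) gives [[0, 1, 0], [-3, 1, 1], [-1, 0, -3]].

[[0, 1, 0], [-3, 1, 1], [-1, 0, -3]]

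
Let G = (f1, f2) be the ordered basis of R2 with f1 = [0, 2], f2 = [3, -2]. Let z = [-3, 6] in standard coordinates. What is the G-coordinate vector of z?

[2, -1]

We seek scalars with c_1 f1 + c_2 f2 = z; equivalently solve M c = z where the columns of M are f1, f2.
System: 0c_1 + 3c_2 = -3, 2c_1 - 2c_2 = 6; solving gives c_1 = 2, c_2 = -1.
Check: 2f1 - f2 = [-3, 6].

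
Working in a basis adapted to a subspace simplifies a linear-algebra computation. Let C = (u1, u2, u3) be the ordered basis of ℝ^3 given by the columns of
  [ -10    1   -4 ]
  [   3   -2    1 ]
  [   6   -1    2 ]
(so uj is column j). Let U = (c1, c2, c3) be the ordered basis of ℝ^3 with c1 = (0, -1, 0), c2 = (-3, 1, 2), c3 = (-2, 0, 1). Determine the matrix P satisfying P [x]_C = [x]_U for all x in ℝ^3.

Let M have columns uj and N have columns cj. Then for every x, N [x]_U = x = M [x]_C, so P = N^(-1) M.
Since det N = 1, N^(-1) has integer entries; multiplying gives P = [[-1, 1, -1], [2, -1, 0], [2, 1, 2]].

[[-1, 1, -1], [2, -1, 0], [2, 1, 2]]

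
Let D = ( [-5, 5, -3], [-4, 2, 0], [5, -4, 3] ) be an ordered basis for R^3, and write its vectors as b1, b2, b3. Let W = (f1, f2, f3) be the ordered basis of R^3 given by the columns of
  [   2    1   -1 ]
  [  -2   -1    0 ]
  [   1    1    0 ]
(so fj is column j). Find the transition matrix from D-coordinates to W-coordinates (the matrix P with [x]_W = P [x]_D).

[[-2, -2, 1], [-1, 2, 2], [0, 2, -1]]

Take x = bj: its D-coordinates are the j-th standard unit vector, so P e_j — column j of P — equals [bj]_W.
b1 = -2f1 - f2 + 0·f3, giving column 1 = [-2, -1, 0]; repeating for each j gives P = [[-2, -2, 1], [-1, 2, 2], [0, 2, -1]].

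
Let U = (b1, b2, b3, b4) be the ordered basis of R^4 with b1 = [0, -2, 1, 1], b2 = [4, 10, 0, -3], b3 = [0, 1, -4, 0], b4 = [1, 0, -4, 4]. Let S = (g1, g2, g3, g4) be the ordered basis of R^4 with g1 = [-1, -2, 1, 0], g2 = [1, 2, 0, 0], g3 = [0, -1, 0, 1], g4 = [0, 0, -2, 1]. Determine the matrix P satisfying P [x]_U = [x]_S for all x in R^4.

[[-1, -2, -2, 0], [-1, 2, -2, 1], [2, -2, -1, 2], [-1, -1, 1, 2]]

Let M have columns bj and N have columns gj. Then for every x, N [x]_S = x = M [x]_U, so P = N^(-1) M.
Since det N = -1, N^(-1) has integer entries; multiplying gives P = [[-1, -2, -2, 0], [-1, 2, -2, 1], [2, -2, -1, 2], [-1, -1, 1, 2]].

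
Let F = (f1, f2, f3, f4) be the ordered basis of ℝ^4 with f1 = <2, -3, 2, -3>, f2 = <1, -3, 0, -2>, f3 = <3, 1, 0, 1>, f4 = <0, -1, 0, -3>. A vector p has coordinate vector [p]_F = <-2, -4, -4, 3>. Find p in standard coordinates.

p = M [p]_F, where M has columns f1, ..., f4.
Carrying out the matrix-vector product, p = <-20, 11, -4, 1>.

<-20, 11, -4, 1>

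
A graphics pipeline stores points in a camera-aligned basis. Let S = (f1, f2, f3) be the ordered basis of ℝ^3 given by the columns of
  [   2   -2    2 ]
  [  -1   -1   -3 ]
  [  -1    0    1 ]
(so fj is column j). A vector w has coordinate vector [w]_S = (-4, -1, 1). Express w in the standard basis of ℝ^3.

By definition w = -4f1 - f2 + f3.
Summing componentwise gives (-4, 2, 5).

(-4, 2, 5)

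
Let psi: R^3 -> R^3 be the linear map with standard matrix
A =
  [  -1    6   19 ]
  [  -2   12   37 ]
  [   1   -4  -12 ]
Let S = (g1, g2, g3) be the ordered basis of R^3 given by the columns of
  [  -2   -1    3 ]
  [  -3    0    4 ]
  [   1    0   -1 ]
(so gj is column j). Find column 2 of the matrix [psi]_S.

<-2, 0, -1>

Column 2 of [psi]_S is the S-coordinate vector of psi(g2).
In standard coordinates psi(g2) = A g2 = <1, 2, -1>.
Converting to S: <1, 2, -1> = -2g1 + 0·g2 - g3, so the coordinate vector is <-2, 0, -1>.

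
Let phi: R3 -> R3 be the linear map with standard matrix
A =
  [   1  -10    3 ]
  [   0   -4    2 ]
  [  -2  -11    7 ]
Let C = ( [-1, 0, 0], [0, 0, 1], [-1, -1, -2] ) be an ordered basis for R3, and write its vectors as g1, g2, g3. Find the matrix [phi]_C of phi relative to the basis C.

Let P have columns g1, ..., g3. Then [phi]_C = P^(-1) A P.
Here det P = -1, so P^(-1) is integer; computing A P first and then P^(-1)(A P) gives [[1, -1, -3], [2, 3, -1], [0, -2, 0]].

[[1, -1, -3], [2, 3, -1], [0, -2, 0]]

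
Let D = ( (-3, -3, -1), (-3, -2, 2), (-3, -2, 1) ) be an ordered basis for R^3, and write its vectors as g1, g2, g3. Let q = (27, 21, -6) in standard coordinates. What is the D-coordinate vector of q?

(-3, -3, -3)

[q]_D is the unique c with M c = q, where M has columns g1, ..., g3.
Row-reducing the augmented matrix [M | q] gives c = (-3, -3, -3).
Check: -3g1 - 3g2 - 3g3 = (27, 21, -6).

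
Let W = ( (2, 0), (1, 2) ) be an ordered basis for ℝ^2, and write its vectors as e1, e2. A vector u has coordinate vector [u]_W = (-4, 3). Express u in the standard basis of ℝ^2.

By definition u = -4e1 + 3e2.
Summing componentwise gives (-5, 6).

(-5, 6)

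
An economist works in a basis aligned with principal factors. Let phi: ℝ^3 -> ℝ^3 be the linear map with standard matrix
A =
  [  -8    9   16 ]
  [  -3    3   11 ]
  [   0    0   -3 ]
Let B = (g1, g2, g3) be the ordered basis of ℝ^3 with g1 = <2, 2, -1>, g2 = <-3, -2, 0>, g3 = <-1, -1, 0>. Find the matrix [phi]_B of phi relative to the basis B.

[[-3, 0, 0], [3, -3, 1], [-1, 3, -2]]

With P the matrix whose columns are g1, ..., g3, [phi]_B = P^(-1) A P.
Column by column: phi(g1) = A g1 = <-14, -11, 3>; its B-coordinates <-3, 3, -1> give column 1.
Continuing for each basis vector yields [phi]_B = [[-3, 0, 0], [3, -3, 1], [-1, 3, -2]].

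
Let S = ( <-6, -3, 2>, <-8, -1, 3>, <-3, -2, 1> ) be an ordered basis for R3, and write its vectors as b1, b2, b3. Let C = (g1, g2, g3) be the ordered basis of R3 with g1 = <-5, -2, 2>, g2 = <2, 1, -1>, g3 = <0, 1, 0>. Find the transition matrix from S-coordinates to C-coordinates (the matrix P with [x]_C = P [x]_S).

[[2, 2, 1], [2, 1, 1], [-1, 2, -1]]

Take x = bj: its S-coordinates are the j-th standard unit vector, so P e_j — column j of P — equals [bj]_C.
b1 = 2g1 + 2g2 - g3, giving column 1 = <2, 2, -1>; repeating for each j gives P = [[2, 2, 1], [2, 1, 1], [-1, 2, -1]].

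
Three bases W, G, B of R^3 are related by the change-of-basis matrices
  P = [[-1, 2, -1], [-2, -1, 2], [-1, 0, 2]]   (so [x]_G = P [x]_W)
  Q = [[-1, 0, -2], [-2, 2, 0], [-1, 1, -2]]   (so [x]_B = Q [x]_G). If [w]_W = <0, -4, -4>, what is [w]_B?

<20, 0, 16>

First [w]_G = P [w]_W = <-4, -4, -8>.
Then [w]_B = Q [w]_G = <20, 0, 16>.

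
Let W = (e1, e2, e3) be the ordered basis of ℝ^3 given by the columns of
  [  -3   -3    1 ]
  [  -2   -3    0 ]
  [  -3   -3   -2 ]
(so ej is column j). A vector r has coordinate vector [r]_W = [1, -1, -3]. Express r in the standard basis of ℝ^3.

[-3, 1, 6]

r = M [r]_W, where M has columns e1, ..., e3.
Carrying out the matrix-vector product, r = [-3, 1, 6].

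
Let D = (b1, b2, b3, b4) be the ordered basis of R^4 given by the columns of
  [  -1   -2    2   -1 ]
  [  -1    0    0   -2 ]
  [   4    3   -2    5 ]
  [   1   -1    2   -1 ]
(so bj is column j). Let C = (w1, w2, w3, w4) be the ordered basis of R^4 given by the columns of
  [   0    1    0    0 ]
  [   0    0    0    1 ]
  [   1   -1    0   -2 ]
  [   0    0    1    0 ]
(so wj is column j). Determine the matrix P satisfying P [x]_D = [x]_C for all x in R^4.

[[1, 1, 0, 0], [-1, -2, 2, -1], [1, -1, 2, -1], [-1, 0, 0, -2]]

Take x = bj: its D-coordinates are the j-th standard unit vector, so P e_j — column j of P — equals [bj]_C.
b1 = w1 - w2 + w3 - w4, giving column 1 = <1, -1, 1, -1>; repeating for each j gives P = [[1, 1, 0, 0], [-1, -2, 2, -1], [1, -1, 2, -1], [-1, 0, 0, -2]].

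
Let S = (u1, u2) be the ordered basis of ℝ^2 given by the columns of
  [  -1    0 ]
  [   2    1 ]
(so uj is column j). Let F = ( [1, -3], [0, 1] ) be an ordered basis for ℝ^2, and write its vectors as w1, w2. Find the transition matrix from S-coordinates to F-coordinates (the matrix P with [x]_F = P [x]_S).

Take x = uj: its S-coordinates are the j-th standard unit vector, so P e_j — column j of P — equals [uj]_F.
u1 = -w1 - w2, giving column 1 = [-1, -1]; repeating for each j gives P = [[-1, 0], [-1, 1]].

[[-1, 0], [-1, 1]]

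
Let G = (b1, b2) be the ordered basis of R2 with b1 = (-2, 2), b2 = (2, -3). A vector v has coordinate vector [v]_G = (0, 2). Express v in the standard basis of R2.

(4, -6)

v = M [v]_G, where M has columns b1, b2.
Carrying out the matrix-vector product, v = (4, -6).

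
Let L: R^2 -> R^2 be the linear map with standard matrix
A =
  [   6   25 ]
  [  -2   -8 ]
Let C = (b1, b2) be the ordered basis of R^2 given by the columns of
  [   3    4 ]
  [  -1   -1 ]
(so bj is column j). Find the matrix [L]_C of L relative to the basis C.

The j-th column of [L]_C is [L(bj)]_C.
L(b1) = A b1 = (-7, 2) = -b1 - b2, so column 1 is (-1, -1).
Repeating for b2 and assembling the columns gives [[-1, 1], [-1, -1]].

[[-1, 1], [-1, -1]]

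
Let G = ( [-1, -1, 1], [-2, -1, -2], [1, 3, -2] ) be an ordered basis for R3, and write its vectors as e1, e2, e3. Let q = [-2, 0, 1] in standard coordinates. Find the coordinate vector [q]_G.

[q]_G is the unique c with M c = q, where M has columns e1, ..., e3.
Row-reducing the augmented matrix [M | q] gives c = (3, 0, 1).
Check: 3e1 + 0·e2 + e3 = [-2, 0, 1].

[3, 0, 1]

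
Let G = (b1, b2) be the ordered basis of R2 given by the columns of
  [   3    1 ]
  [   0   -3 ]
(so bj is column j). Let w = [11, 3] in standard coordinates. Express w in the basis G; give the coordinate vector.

[w]_G is the unique c with M c = w, where M has columns b1, b2.
System: 3c_1 + c_2 = 11, 0c_1 - 3c_2 = 3; solving gives c_1 = 4, c_2 = -1.
Check: 4b1 - b2 = [11, 3].

[4, -1]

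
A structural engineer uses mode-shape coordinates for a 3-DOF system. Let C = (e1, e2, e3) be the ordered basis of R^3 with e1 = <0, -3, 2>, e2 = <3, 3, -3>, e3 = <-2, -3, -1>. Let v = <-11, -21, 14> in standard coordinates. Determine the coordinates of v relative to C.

<3, -3, 1>

We seek scalars with c_1 e1 + ... + c_3 e3 = v; equivalently solve M c = v where the columns of M are e1, ..., e3.
Row-reducing the augmented matrix [M | v] gives c = (3, -3, 1).
Check: 3e1 - 3e2 + e3 = <-11, -21, 14>.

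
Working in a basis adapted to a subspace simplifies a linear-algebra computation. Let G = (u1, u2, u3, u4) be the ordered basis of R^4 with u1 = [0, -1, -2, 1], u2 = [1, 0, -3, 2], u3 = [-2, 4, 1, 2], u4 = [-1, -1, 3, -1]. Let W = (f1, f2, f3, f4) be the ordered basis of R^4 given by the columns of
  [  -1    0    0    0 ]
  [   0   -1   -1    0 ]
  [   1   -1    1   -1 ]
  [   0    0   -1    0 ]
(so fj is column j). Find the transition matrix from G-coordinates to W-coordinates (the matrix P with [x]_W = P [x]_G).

[[0, -1, 2, 1], [2, 2, -2, 0], [-1, -2, -2, 1], [-1, -2, 1, -1]]

Column j of P is [uj]_W, since P maps G-coordinates to W-coordinates.
Expressing u1 in W: u1 = 0·f1 + 2f2 - f3 - f4, so column 1 of P is [0, 2, -1, -1].
Doing the same for each uj gives P = [[0, -1, 2, 1], [2, 2, -2, 0], [-1, -2, -2, 1], [-1, -2, 1, -1]].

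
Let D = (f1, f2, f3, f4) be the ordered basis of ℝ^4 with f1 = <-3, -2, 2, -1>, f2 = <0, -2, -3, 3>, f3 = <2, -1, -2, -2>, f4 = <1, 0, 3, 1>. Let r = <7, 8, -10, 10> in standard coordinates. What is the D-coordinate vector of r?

<-4, 1, -2, -1>

[r]_D is the unique c with M c = r, where M has columns f1, ..., f4.
Gaussian elimination on [M | r] yields c = (-4, 1, -2, -1).
Check: -4f1 + f2 - 2f3 - f4 = <7, 8, -10, 10>.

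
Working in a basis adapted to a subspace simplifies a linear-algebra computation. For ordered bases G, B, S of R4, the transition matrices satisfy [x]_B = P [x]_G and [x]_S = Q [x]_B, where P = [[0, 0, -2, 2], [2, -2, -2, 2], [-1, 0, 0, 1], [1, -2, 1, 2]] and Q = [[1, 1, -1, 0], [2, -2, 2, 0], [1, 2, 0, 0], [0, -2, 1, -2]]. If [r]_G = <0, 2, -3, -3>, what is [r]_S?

<-1, 2, -8, 31>

Apply P to get B-coordinates <0, -4, -3, -13>, then Q to get S-coordinates.
The result is [r]_S = <-1, 2, -8, 31>.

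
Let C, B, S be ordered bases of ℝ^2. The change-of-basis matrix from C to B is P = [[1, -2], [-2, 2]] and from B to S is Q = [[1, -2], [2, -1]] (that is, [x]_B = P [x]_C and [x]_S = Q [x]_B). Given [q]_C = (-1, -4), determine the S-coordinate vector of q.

(19, 20)

Composing the changes, [q]_S = Q P [q]_C.
Q P = [[5, -6], [4, -6]]; applying this to (-1, -4) gives (19, 20).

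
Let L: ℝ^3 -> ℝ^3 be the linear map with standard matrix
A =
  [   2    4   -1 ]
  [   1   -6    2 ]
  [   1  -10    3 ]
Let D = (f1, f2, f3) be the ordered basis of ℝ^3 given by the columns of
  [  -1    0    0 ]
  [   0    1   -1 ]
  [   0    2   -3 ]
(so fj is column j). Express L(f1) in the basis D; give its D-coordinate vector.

Compute L(f1) = A f1 = <-2, -1, -1> in standard coordinates.
Then write this in D-coordinates: solve for y in y_1 f1 + ... + y_3 f3 = <-2, -1, -1>.
This gives y = <2, -2, -1>, which is column 1 of [L]_D.

<2, -2, -1>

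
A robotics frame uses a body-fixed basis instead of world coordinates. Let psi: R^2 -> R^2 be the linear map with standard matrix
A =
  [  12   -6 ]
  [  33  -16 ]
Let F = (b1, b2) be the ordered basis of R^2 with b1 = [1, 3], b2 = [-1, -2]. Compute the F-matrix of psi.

With P the matrix whose columns are b1, b2, [psi]_F = P^(-1) A P.
Column by column: psi(b1) = A b1 = [-6, -15]; its F-coordinates [-3, 3] give column 1.
Continuing for each basis vector yields [psi]_F = [[-3, -1], [3, -1]].

[[-3, -1], [3, -1]]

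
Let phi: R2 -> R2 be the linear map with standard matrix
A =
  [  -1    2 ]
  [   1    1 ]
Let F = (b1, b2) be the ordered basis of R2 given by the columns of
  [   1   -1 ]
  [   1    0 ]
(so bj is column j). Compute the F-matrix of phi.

[[2, -1], [1, -2]]

The j-th column of [phi]_F is [phi(bj)]_F.
phi(b1) = A b1 = (1, 2) = 2b1 + b2, so column 1 is (2, 1).
Repeating for b2 and assembling the columns gives [[2, -1], [1, -2]].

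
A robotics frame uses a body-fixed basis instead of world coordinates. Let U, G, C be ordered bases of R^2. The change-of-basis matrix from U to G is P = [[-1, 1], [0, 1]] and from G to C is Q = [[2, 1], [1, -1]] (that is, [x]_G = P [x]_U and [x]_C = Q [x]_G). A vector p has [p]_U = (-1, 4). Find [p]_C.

(14, 1)

First [p]_G = P [p]_U = (5, 4).
Then [p]_C = Q [p]_G = (14, 1).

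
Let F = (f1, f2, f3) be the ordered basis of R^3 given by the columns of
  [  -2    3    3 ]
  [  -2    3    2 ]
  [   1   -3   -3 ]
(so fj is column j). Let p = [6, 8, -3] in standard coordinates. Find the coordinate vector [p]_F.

We seek scalars with c_1 f1 + ... + c_3 f3 = p; equivalently solve M c = p where the columns of M are f1, ..., f3.
Solving this 3x3 system gives c = (-3, 2, -2).
Check: -3f1 + 2f2 - 2f3 = [6, 8, -3].

[-3, 2, -2]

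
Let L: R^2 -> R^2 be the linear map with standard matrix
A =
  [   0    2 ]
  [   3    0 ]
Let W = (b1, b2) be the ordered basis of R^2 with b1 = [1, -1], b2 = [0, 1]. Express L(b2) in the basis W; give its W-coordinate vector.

Column 2 of [L]_W is the W-coordinate vector of L(b2).
In standard coordinates L(b2) = A b2 = [2, 0].
Converting to W: [2, 0] = 2b1 + 2b2, so the coordinate vector is [2, 2].

[2, 2]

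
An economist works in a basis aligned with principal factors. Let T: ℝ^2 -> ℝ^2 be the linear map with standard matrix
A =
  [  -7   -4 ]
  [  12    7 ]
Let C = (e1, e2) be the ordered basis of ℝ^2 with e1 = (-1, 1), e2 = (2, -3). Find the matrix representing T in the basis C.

The j-th column of [T]_C is [T(ej)]_C.
T(e1) = A e1 = (3, -5) = e1 + 2e2, so column 1 is (1, 2).
Repeating for e2 and assembling the columns gives [[1, 0], [2, -1]].

[[1, 0], [2, -1]]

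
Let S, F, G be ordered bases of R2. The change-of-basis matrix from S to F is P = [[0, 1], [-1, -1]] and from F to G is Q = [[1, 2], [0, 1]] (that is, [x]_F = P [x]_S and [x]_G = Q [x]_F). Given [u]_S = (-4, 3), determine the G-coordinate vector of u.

(5, 1)

Apply P to get F-coordinates (3, 1), then Q to get G-coordinates.
The result is [u]_G = (5, 1).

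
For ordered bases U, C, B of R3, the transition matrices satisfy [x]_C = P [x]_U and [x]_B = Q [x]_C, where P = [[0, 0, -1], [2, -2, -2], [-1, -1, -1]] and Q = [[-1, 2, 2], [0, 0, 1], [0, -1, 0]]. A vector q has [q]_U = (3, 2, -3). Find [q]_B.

Composing the changes, [q]_B = Q P [q]_U.
Q P = [[2, -6, -5], [-1, -1, -1], [-2, 2, 2]]; applying this to (3, 2, -3) gives (9, -2, -8).

(9, -2, -8)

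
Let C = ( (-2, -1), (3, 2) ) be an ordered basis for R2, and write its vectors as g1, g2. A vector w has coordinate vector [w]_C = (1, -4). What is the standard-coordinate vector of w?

(-14, -9)

The coordinates say w = g1 - 4g2; adding the scaled basis vectors gives (-14, -9).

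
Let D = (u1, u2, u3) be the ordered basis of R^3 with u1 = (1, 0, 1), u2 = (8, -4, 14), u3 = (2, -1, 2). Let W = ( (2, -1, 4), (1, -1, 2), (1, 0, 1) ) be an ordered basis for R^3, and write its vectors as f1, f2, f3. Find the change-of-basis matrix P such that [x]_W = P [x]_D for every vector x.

Take x = uj: its D-coordinates are the j-th standard unit vector, so P e_j — column j of P — equals [uj]_W.
u1 = 0·f1 + 0·f2 + f3, giving column 1 = (0, 0, 1); repeating for each j gives P = [[0, 2, -1], [0, 2, 2], [1, 2, 2]].

[[0, 2, -1], [0, 2, 2], [1, 2, 2]]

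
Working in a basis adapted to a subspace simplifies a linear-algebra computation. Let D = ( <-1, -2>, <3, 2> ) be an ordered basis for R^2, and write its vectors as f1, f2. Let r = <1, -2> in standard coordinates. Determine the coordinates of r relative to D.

<2, 1>

[r]_D is the unique c with M c = r, where M has columns f1, f2.
System: -c_1 + 3c_2 = 1, -2c_1 + 2c_2 = -2; solving gives c_1 = 2, c_2 = 1.
Check: 2f1 + f2 = <1, -2>.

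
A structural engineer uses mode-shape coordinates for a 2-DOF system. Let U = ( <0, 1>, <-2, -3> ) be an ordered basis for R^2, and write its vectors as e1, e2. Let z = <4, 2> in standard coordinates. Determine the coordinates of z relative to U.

<-4, -2>

We seek scalars with c_1 e1 + c_2 e2 = z; equivalently solve M c = z where the columns of M are e1, e2.
System: 0c_1 - 2c_2 = 4, c_1 - 3c_2 = 2; solving gives c_1 = -4, c_2 = -2.
Check: -4e1 - 2e2 = <4, 2>.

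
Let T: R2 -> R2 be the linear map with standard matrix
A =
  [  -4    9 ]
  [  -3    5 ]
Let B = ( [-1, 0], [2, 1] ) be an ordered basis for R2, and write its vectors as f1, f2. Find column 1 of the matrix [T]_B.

Compute T(f1) = A f1 = [4, 3] in standard coordinates.
Then write this in B-coordinates: solve for y in y_1 f1 + y_2 f2 = [4, 3].
This gives y = [2, 3], which is column 1 of [T]_B.

[2, 3]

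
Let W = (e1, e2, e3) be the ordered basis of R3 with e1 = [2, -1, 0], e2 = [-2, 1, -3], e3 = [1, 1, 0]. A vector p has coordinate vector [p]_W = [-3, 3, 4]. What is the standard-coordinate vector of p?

[-8, 10, -9]

The coordinates say p = -3e1 + 3e2 + 4e3; adding the scaled basis vectors gives [-8, 10, -9].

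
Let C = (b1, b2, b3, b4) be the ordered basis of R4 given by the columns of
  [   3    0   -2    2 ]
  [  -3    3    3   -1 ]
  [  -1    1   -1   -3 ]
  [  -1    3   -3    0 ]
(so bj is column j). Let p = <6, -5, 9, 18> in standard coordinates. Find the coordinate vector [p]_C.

We seek scalars with c_1 b1 + ... + c_4 b4 = p; equivalently solve M c = p where the columns of M are b1, ..., b4.
Solving this 4x4 system gives c = (0, 2, -4, -1).
Check: 0·b1 + 2b2 - 4b3 - b4 = <6, -5, 9, 18>.

<0, 2, -4, -1>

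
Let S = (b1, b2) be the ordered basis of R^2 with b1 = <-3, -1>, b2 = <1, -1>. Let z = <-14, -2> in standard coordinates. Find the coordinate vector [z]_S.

<4, -2>

Write z = c_1 b1 + c_2 b2 and solve for the c_i.
System: -3c_1 + c_2 = -14, -c_1 - c_2 = -2; solving gives c_1 = 4, c_2 = -2.
Check: 4b1 - 2b2 = <-14, -2>.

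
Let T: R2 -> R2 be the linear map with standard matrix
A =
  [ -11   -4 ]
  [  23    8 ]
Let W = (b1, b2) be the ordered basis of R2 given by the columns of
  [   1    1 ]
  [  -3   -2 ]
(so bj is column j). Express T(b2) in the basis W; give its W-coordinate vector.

Column 2 of [T]_W is the W-coordinate vector of T(b2).
In standard coordinates T(b2) = A b2 = (-3, 7).
Converting to W: (-3, 7) = -b1 - 2b2, so the coordinate vector is (-1, -2).

(-1, -2)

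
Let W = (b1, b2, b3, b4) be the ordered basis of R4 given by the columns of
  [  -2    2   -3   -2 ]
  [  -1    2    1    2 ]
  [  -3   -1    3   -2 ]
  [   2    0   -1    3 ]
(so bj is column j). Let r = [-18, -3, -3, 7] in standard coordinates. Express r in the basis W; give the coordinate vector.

[3, -2, 2, 1]

Write r = c_1 b1 + ... + c_4 b4 and solve for the c_i.
Gaussian elimination on [M | r] yields c = (3, -2, 2, 1).
Check: 3b1 - 2b2 + 2b3 + b4 = [-18, -3, -3, 7].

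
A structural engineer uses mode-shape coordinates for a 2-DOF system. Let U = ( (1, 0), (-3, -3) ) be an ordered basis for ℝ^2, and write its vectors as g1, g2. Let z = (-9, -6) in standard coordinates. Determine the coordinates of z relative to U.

[z]_U is the unique c with M c = z, where M has columns g1, g2.
System: c_1 - 3c_2 = -9, 0c_1 - 3c_2 = -6; solving gives c_1 = -3, c_2 = 2.
Check: -3g1 + 2g2 = (-9, -6).

(-3, 2)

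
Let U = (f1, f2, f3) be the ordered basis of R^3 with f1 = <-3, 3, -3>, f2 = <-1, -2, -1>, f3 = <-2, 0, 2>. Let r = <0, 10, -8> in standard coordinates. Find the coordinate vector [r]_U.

<2, -2, -2>

Write r = c_1 f1 + ... + c_3 f3 and solve for the c_i.
Gaussian elimination on [M | r] yields c = (2, -2, -2).
Check: 2f1 - 2f2 - 2f3 = <0, 10, -8>.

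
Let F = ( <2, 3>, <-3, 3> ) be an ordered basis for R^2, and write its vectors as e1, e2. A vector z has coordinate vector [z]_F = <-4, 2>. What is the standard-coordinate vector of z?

<-14, -6>

By definition z = -4e1 + 2e2.
Summing componentwise gives <-14, -6>.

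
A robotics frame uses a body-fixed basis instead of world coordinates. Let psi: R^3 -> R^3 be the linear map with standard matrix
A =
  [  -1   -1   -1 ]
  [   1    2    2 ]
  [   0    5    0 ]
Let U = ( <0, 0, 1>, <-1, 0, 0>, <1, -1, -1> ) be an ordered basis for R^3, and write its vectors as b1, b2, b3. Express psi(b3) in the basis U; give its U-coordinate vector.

<-2, 2, 3>

Column 3 of [psi]_U is the U-coordinate vector of psi(b3).
In standard coordinates psi(b3) = A b3 = <1, -3, -5>.
Converting to U: <1, -3, -5> = -2b1 + 2b2 + 3b3, so the coordinate vector is <-2, 2, 3>.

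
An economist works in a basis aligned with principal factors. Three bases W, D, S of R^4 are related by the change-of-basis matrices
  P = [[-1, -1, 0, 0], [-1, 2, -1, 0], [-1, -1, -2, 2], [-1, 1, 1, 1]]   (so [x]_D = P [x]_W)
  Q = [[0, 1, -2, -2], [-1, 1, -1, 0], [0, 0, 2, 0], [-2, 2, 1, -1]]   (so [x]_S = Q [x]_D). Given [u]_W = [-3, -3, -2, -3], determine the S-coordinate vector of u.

[1, -11, 8, -5]

Composing the changes, [u]_S = Q P [u]_W.
Q P = [[3, 2, 1, -6], [1, 4, 1, -2], [-2, -2, -4, 4], [0, 4, -5, 1]]; applying this to [-3, -3, -2, -3] gives [1, -11, 8, -5].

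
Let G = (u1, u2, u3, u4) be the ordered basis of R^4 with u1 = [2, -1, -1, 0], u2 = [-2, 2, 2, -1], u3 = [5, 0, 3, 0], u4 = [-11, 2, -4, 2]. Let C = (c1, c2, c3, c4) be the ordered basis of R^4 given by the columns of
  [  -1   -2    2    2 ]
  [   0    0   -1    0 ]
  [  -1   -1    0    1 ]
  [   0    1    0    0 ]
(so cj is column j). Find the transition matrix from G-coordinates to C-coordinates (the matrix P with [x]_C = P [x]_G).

Column j of P is [uj]_C, since P maps G-coordinates to C-coordinates.
Expressing u1 in C: u1 = 2c1 + 0·c2 + c3 + c4, so column 1 of P is [2, 0, 1, 1].
Doing the same for each uj gives P = [[2, -2, -1, 1], [0, -1, 0, 2], [1, -2, 0, -2], [1, -1, 2, -1]].

[[2, -2, -1, 1], [0, -1, 0, 2], [1, -2, 0, -2], [1, -1, 2, -1]]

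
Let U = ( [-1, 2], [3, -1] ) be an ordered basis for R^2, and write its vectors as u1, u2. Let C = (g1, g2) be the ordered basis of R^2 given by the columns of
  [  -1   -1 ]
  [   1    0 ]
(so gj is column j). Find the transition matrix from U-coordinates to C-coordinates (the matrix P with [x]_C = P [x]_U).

[[2, -1], [-1, -2]]

Column j of P is [uj]_C, since P maps U-coordinates to C-coordinates.
Expressing u1 in C: u1 = 2g1 - g2, so column 1 of P is [2, -1].
Doing the same for each uj gives P = [[2, -1], [-1, -2]].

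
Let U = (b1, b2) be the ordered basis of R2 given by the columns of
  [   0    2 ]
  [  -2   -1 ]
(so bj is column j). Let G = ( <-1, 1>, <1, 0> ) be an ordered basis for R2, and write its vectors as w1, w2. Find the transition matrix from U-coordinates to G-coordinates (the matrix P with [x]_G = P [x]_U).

[[-2, -1], [-2, 1]]

Let M have columns bj and N have columns wj. Then for every x, N [x]_G = x = M [x]_U, so P = N^(-1) M.
Since det N = -1, N^(-1) has integer entries; multiplying gives P = [[-2, -1], [-2, 1]].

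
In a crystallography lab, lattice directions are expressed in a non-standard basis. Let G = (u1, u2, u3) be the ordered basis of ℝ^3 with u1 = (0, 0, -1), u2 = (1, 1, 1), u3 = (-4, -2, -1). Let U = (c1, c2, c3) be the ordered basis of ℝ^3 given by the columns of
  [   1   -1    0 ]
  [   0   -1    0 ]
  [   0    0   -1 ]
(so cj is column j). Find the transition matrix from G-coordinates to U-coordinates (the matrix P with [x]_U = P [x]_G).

Let M have columns uj and N have columns cj. Then for every x, N [x]_U = x = M [x]_G, so P = N^(-1) M.
Since det N = 1, N^(-1) has integer entries; multiplying gives P = [[0, 0, -2], [0, -1, 2], [1, -1, 1]].

[[0, 0, -2], [0, -1, 2], [1, -1, 1]]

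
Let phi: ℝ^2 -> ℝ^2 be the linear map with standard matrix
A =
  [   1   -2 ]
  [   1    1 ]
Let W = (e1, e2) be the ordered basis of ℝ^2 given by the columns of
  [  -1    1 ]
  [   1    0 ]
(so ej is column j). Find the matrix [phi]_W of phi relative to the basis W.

[[0, 1], [-3, 2]]

Let P have columns e1, e2. Then [phi]_W = P^(-1) A P.
Here det P = -1, so P^(-1) is integer; computing A P first and then P^(-1)(A P) gives [[0, 1], [-3, 2]].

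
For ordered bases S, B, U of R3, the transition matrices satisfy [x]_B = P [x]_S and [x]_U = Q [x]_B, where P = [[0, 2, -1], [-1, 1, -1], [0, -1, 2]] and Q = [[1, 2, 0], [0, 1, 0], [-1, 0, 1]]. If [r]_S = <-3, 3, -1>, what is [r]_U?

<21, 7, -12>

Apply P to get B-coordinates <7, 7, -5>, then Q to get U-coordinates.
The result is [r]_U = <21, 7, -12>.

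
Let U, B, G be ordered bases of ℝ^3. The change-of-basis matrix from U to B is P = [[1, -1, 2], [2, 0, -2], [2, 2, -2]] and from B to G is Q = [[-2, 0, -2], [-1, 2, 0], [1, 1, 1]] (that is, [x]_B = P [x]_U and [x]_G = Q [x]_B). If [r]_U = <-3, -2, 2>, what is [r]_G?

Composing the changes, [r]_G = Q P [r]_U.
Q P = [[-6, -2, 0], [3, 1, -6], [5, 1, -2]]; applying this to <-3, -2, 2> gives <22, -23, -21>.

<22, -23, -21>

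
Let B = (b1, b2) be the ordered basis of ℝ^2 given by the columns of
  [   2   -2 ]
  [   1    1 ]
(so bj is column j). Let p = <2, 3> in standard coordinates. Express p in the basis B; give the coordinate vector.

<2, 1>

We seek scalars with c_1 b1 + c_2 b2 = p; equivalently solve M c = p where the columns of M are b1, b2.
System: 2c_1 - 2c_2 = 2, c_1 + c_2 = 3; solving gives c_1 = 2, c_2 = 1.
Check: 2b1 + b2 = <2, 3>.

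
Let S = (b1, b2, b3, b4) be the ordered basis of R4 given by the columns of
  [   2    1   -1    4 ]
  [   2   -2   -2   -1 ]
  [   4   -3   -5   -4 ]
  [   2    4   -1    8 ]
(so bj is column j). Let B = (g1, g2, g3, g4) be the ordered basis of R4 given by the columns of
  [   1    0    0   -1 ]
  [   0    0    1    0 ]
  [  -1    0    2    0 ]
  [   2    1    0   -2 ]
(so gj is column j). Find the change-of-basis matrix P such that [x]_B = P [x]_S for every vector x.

Take x = bj: its S-coordinates are the j-th standard unit vector, so P e_j — column j of P — equals [bj]_B.
b1 = 0·g1 - 2g2 + 2g3 - 2g4, giving column 1 = (0, -2, 2, -2); repeating for each j gives P = [[0, -1, 1, 2], [-2, 2, 1, 0], [2, -2, -2, -1], [-2, -2, 2, -2]].

[[0, -1, 1, 2], [-2, 2, 1, 0], [2, -2, -2, -1], [-2, -2, 2, -2]]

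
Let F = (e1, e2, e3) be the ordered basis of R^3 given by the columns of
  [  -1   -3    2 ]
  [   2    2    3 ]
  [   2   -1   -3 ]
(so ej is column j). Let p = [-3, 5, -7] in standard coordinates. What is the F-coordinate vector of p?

[-1, 2, 1]

[p]_F is the unique c with M c = p, where M has columns e1, ..., e3.
Row-reducing the augmented matrix [M | p] gives c = (-1, 2, 1).
Check: -e1 + 2e2 + e3 = [-3, 5, -7].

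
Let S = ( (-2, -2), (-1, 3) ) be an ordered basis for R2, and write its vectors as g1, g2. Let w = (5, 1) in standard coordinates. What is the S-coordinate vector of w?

(-2, -1)

[w]_S is the unique c with M c = w, where M has columns g1, g2.
System: -2c_1 - c_2 = 5, -2c_1 + 3c_2 = 1; solving gives c_1 = -2, c_2 = -1.
Check: -2g1 - g2 = (5, 1).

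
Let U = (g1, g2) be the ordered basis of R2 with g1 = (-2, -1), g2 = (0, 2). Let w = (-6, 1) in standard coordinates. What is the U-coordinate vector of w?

We seek scalars with c_1 g1 + c_2 g2 = w; equivalently solve M c = w where the columns of M are g1, g2.
System: -2c_1 + 0c_2 = -6, -c_1 + 2c_2 = 1; solving gives c_1 = 3, c_2 = 2.
Check: 3g1 + 2g2 = (-6, 1).

(3, 2)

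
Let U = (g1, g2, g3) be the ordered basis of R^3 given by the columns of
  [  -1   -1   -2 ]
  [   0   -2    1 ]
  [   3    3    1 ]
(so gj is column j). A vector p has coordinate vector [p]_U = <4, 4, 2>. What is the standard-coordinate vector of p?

<-12, -6, 26>

The coordinates say p = 4g1 + 4g2 + 2g3; adding the scaled basis vectors gives <-12, -6, 26>.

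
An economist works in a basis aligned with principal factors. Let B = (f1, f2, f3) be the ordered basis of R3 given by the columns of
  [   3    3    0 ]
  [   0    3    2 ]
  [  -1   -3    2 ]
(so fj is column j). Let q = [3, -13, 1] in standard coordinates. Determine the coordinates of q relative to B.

[4, -3, -2]

Write q = c_1 f1 + ... + c_3 f3 and solve for the c_i.
Row-reducing the augmented matrix [M | q] gives c = (4, -3, -2).
Check: 4f1 - 3f2 - 2f3 = [3, -13, 1].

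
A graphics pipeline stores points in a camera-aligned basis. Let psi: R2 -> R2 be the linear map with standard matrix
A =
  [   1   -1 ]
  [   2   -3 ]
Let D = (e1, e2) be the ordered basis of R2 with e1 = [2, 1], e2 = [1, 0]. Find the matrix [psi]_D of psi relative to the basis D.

The j-th column of [psi]_D is [psi(ej)]_D.
psi(e1) = A e1 = [1, 1] = e1 - e2, so column 1 is [1, -1].
Repeating for e2 and assembling the columns gives [[1, 2], [-1, -3]].

[[1, 2], [-1, -3]]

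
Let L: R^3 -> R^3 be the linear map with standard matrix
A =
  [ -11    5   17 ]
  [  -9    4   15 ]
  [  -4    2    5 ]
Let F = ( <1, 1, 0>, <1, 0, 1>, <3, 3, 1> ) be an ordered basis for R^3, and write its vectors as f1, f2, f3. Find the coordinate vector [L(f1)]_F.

<-2, -1, -1>

Column 1 of [L]_F is the F-coordinate vector of L(f1).
In standard coordinates L(f1) = A f1 = <-6, -5, -2>.
Converting to F: <-6, -5, -2> = -2f1 - f2 - f3, so the coordinate vector is <-2, -1, -1>.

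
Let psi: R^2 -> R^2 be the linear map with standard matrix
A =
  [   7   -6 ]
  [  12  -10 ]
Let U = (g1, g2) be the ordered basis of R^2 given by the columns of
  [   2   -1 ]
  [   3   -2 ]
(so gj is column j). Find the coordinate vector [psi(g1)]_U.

Column 1 of [psi]_U is the U-coordinate vector of psi(g1).
In standard coordinates psi(g1) = A g1 = <-4, -6>.
Converting to U: <-4, -6> = -2g1 + 0·g2, so the coordinate vector is <-2, 0>.

<-2, 0>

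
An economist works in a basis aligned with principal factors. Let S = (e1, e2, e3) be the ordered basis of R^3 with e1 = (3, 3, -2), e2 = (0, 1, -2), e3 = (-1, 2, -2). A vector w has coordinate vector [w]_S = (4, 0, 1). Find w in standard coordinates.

(11, 14, -10)

The coordinates say w = 4e1 + 0·e2 + e3; adding the scaled basis vectors gives (11, 14, -10).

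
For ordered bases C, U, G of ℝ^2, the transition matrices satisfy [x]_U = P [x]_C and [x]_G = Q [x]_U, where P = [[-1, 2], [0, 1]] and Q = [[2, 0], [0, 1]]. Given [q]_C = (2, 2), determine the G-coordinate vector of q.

(4, 2)

First [q]_U = P [q]_C = (2, 2).
Then [q]_G = Q [q]_U = (4, 2).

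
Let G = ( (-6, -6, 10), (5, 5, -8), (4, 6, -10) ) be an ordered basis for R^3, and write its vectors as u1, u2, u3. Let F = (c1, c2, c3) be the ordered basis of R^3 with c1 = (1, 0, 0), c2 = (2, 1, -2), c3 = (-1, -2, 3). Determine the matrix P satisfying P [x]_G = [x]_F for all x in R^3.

Take x = uj: its G-coordinates are the j-th standard unit vector, so P e_j — column j of P — equals [uj]_F.
u1 = 0·c1 - 2c2 + 2c3, giving column 1 = (0, -2, 2); repeating for each j gives P = [[0, 1, -2], [-2, 1, 2], [2, -2, -2]].

[[0, 1, -2], [-2, 1, 2], [2, -2, -2]]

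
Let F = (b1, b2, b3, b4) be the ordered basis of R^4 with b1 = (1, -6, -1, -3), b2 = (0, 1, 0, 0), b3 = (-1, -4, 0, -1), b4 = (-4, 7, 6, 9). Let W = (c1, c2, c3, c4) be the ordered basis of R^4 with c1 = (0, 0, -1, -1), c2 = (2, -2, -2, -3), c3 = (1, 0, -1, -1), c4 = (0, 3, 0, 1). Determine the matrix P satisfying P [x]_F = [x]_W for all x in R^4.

[[0, 0, 1, -2], [0, 1, -1, -2], [1, -2, 1, 0], [-2, 1, -2, 1]]

Column j of P is [bj]_W, since P maps F-coordinates to W-coordinates.
Expressing b1 in W: b1 = 0·c1 + 0·c2 + c3 - 2c4, so column 1 of P is (0, 0, 1, -2).
Doing the same for each bj gives P = [[0, 0, 1, -2], [0, 1, -1, -2], [1, -2, 1, 0], [-2, 1, -2, 1]].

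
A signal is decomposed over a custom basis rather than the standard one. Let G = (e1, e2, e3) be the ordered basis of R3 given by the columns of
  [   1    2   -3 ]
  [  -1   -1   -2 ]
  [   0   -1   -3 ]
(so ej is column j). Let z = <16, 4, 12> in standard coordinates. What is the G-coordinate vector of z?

<4, 0, -4>

We seek scalars with c_1 e1 + ... + c_3 e3 = z; equivalently solve M c = z where the columns of M are e1, ..., e3.
Gaussian elimination on [M | z] yields c = (4, 0, -4).
Check: 4e1 + 0·e2 - 4e3 = <16, 4, 12>.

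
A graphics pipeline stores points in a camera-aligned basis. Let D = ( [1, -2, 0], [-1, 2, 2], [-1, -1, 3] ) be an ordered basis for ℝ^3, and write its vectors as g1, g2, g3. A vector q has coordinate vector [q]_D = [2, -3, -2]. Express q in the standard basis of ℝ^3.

[7, -8, -12]

q = M [q]_D, where M has columns g1, ..., g3.
Carrying out the matrix-vector product, q = [7, -8, -12].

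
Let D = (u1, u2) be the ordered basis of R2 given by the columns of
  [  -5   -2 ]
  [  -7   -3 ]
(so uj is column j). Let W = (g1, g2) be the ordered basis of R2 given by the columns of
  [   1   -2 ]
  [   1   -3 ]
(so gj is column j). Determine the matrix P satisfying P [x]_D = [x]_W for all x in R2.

[[-1, 0], [2, 1]]

Column j of P is [uj]_W, since P maps D-coordinates to W-coordinates.
Expressing u1 in W: u1 = -g1 + 2g2, so column 1 of P is (-1, 2).
Doing the same for each uj gives P = [[-1, 0], [2, 1]].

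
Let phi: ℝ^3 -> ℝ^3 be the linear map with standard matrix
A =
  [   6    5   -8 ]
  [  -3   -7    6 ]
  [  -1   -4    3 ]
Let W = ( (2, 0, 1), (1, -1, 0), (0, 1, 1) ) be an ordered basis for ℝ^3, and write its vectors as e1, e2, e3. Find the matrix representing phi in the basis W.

The j-th column of [phi]_W is [phi(ej)]_W.
phi(e1) = A e1 = (4, 0, 1) = 3e1 - 2e2 - 2e3, so column 1 is (3, -2, -2).
Repeating for e2, e3 and assembling the columns gives [[3, 2, -3], [-2, -3, 3], [-2, 1, 2]].

[[3, 2, -3], [-2, -3, 3], [-2, 1, 2]]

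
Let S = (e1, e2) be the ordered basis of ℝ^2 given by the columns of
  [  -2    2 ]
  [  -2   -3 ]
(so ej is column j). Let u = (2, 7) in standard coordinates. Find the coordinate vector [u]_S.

(-2, -1)

Write u = c_1 e1 + c_2 e2 and solve for the c_i.
System: -2c_1 + 2c_2 = 2, -2c_1 - 3c_2 = 7; solving gives c_1 = -2, c_2 = -1.
Check: -2e1 - e2 = (2, 7).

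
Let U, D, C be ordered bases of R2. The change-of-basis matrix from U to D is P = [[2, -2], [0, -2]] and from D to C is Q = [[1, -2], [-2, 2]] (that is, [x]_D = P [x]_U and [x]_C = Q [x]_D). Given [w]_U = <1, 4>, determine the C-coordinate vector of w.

First [w]_D = P [w]_U = <-6, -8>.
Then [w]_C = Q [w]_D = <10, -4>.

<10, -4>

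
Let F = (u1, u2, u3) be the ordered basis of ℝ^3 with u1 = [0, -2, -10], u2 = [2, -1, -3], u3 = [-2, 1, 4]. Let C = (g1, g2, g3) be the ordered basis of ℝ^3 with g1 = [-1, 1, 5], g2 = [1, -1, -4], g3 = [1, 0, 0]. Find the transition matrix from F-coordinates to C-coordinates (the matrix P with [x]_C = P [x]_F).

[[-2, 1, 0], [0, 2, -1], [-2, 1, -1]]

Column j of P is [uj]_C, since P maps F-coordinates to C-coordinates.
Expressing u1 in C: u1 = -2g1 + 0·g2 - 2g3, so column 1 of P is [-2, 0, -2].
Doing the same for each uj gives P = [[-2, 1, 0], [0, 2, -1], [-2, 1, -1]].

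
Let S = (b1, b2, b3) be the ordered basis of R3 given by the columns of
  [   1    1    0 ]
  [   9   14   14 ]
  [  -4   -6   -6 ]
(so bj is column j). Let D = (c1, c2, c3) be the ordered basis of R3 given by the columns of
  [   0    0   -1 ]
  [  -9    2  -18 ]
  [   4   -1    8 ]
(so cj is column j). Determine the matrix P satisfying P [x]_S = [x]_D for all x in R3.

Take x = bj: its S-coordinates are the j-th standard unit vector, so P e_j — column j of P — equals [bj]_D.
b1 = c1 + 0·c2 - c3, giving column 1 = (1, 0, -1); repeating for each j gives P = [[1, 0, -2], [0, -2, -2], [-1, -1, 0]].

[[1, 0, -2], [0, -2, -2], [-1, -1, 0]]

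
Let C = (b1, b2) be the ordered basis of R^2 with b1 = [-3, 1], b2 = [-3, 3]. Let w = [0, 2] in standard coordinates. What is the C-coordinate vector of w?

We seek scalars with c_1 b1 + c_2 b2 = w; equivalently solve M c = w where the columns of M are b1, b2.
System: -3c_1 - 3c_2 = 0, c_1 + 3c_2 = 2; solving gives c_1 = -1, c_2 = 1.
Check: -b1 + b2 = [0, 2].

[-1, 1]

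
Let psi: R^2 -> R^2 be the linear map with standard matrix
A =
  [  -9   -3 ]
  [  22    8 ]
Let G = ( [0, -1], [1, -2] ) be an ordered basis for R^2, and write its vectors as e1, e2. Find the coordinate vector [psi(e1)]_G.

[2, 3]

Column 1 of [psi]_G is the G-coordinate vector of psi(e1).
In standard coordinates psi(e1) = A e1 = [3, -8].
Converting to G: [3, -8] = 2e1 + 3e2, so the coordinate vector is [2, 3].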